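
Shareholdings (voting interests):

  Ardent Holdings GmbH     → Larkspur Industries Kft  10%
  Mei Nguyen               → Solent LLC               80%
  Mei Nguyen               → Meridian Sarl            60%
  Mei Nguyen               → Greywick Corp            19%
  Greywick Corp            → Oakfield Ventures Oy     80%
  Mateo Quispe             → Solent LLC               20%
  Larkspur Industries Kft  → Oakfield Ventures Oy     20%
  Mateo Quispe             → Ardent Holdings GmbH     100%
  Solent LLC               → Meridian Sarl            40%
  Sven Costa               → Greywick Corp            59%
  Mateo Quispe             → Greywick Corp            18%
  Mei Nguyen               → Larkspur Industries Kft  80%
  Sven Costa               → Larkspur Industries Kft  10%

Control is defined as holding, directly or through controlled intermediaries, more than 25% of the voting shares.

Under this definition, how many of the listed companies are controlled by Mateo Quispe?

Mateo holds 100% of Ardent, so Mateo controls Ardent.
No other company's threshold is met.
Mateo controls 1 company.

1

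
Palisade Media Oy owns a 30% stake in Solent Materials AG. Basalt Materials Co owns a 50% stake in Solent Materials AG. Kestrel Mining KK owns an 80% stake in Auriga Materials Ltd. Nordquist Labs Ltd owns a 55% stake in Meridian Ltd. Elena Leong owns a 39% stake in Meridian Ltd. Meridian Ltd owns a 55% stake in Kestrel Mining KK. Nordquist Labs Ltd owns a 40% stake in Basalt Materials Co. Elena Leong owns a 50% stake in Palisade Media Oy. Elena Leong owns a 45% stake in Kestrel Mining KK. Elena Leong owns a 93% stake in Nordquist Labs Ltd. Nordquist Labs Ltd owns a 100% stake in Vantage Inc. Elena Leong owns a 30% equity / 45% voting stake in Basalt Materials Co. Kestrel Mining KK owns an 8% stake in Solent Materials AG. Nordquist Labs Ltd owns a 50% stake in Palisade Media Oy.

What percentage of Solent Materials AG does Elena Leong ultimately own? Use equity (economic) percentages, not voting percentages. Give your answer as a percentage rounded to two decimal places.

Elena reaches Solent along 7 paths.
Via Palisade: 50% × 30% = 15%.
Via Nordquist → Palisade: 93% × 50% × 30% = 13.95%.
Via Basalt: 30% × 50% = 15%.
Via Nordquist → Basalt: 93% × 40% × 50% = 18.6%.
Via Nordquist → Meridian → Kestrel: 93% × 55% × 55% × 8% = 2.2506%.
Via Meridian → Kestrel: 39% × 55% × 8% = 1.716%.
Via Kestrel: 45% × 8% = 3.6%.
Total: 15% + 13.95% + 15% + 18.6% + 2.2506% + 1.716% + 3.6% = 70.1166%.
Rounded: 70.12%.

70.12%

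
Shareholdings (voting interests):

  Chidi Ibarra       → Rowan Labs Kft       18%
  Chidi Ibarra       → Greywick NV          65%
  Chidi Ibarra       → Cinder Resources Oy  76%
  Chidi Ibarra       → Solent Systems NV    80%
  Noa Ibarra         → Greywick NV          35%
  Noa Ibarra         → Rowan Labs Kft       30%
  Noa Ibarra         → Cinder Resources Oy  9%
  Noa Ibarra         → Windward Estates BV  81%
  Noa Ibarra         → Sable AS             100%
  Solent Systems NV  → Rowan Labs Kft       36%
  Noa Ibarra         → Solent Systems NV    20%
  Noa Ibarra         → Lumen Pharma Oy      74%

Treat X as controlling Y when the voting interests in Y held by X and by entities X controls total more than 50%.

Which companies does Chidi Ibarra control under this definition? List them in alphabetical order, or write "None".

Chidi holds 76% of Cinder, so Chidi controls Cinder.
Chidi holds 65% of Greywick, so Chidi controls Greywick.
Chidi holds 80% of Solent, so Chidi controls Solent.
Solent and Chidi together hold 36% + 18% = 54% of Rowan, so Chidi controls Rowan.
No other company's threshold is met.

Cinder Resources Oy, Greywick NV, Rowan Labs Kft, Solent Systems NV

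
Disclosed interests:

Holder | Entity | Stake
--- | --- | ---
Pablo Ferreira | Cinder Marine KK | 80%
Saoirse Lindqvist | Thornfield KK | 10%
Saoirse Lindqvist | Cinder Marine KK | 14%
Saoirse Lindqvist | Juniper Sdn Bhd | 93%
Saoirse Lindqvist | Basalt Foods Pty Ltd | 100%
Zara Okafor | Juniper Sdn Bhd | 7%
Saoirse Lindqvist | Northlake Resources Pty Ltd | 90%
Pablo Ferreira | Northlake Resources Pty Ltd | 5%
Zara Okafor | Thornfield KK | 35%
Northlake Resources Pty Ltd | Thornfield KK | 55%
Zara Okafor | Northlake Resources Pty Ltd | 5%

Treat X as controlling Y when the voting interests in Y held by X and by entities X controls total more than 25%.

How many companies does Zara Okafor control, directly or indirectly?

Zara holds 35% of Thornfield, so Zara controls Thornfield.
No other company's threshold is met.
Zara controls 1 company.

1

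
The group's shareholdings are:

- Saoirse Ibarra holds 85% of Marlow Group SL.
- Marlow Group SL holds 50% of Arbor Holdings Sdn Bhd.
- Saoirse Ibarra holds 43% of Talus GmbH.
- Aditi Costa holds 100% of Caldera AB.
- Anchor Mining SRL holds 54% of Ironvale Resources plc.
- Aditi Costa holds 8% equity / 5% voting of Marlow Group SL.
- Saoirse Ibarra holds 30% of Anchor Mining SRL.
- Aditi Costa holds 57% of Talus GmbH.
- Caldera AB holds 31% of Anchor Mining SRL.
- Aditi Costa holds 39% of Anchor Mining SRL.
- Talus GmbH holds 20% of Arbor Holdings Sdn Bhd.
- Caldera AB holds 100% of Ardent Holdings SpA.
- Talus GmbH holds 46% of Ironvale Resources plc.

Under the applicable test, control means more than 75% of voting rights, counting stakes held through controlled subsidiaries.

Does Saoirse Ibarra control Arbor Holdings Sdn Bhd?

Saoirse holds 85% of Marlow, so Saoirse controls Marlow.
In Arbor, Saoirse's side holds only 50%, not > 75%.
So Saoirse does not control Arbor.

No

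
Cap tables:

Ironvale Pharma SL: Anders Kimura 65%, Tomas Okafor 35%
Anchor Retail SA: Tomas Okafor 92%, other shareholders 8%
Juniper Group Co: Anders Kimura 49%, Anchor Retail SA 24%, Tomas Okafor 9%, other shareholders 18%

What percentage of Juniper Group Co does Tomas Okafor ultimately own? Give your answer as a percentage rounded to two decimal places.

Tomas reaches Juniper along 2 paths.
Via Anchor: 92% × 24% = 22.08%.
Direct stake: 9% = 9%.
Total: 22.08% + 9% = 31.08%.

31.08%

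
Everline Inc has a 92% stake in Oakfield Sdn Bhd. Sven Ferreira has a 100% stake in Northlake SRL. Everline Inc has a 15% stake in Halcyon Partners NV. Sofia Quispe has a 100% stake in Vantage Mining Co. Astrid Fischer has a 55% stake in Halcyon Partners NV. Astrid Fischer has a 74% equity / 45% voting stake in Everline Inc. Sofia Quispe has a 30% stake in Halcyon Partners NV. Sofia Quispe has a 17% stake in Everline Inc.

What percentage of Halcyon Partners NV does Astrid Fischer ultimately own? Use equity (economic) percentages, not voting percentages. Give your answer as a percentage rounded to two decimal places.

66.10%

Astrid reaches Halcyon along 2 paths.
Via Everline: 74% × 15% = 11.1%.
Direct stake: 55% = 55%.
Total: 11.1% + 55% = 66.1%.
Rounded: 66.10%.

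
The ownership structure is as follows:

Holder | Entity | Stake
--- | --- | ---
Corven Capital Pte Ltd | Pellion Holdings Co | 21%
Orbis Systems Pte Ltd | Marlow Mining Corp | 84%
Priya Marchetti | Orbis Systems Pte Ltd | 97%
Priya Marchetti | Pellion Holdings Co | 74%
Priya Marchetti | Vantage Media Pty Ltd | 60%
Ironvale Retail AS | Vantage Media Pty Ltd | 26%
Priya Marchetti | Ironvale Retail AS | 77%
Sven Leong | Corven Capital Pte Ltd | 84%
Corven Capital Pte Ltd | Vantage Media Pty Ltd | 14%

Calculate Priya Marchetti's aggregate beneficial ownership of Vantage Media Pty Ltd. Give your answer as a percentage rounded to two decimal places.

Priya reaches Vantage along 2 paths.
Via Ironvale: 77% × 26% = 20.02%.
Direct stake: 60% = 60%.
Total: 20.02% + 60% = 80.02%.

80.02%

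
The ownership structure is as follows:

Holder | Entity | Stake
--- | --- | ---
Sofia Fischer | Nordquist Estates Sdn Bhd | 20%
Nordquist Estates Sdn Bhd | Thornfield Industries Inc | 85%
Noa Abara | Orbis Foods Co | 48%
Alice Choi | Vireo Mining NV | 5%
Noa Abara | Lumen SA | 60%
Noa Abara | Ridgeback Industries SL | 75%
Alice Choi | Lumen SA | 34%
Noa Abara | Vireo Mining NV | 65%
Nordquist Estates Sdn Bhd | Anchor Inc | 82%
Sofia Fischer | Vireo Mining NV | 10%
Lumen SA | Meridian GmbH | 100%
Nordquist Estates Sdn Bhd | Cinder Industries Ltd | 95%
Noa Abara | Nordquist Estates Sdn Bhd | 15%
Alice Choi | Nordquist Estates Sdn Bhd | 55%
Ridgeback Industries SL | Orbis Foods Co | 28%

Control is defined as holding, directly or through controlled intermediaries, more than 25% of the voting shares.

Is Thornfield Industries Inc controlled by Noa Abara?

Noa holds 60% of Lumen, so Noa controls Lumen.
Noa holds 65% of Vireo, so Noa controls Vireo.
Noa holds 75% of Ridgeback, so Noa controls Ridgeback.
Lumen holds 100% of Meridian, so Noa controls Meridian.
Noa and Ridgeback together hold 48% + 28% = 76% of Orbis, so Noa controls Orbis.
Neither Noa nor any entity Noa controls holds any voting interest in Thornfield.
So Noa does not control Thornfield.

No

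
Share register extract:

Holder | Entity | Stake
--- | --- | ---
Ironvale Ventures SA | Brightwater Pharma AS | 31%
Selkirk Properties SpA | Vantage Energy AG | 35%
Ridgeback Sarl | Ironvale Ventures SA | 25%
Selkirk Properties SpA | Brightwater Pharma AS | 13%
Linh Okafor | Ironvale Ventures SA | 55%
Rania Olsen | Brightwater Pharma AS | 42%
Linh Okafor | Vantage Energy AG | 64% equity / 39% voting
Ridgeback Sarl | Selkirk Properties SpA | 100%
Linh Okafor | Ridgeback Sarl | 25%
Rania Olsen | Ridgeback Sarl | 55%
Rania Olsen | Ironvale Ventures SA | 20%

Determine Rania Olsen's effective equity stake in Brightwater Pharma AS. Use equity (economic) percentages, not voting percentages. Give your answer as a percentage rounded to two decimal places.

Rania reaches Brightwater along 4 paths.
Via Ridgeback → Ironvale: 55% × 25% × 31% = 4.2625%.
Via Ironvale: 20% × 31% = 6.2%.
Via Ridgeback → Selkirk: 55% × 100% × 13% = 7.15%.
Direct stake: 42% = 42%.
Total: 4.2625% + 6.2% + 7.15% + 42% = 59.6125%.
Rounded: 59.61%.

59.61%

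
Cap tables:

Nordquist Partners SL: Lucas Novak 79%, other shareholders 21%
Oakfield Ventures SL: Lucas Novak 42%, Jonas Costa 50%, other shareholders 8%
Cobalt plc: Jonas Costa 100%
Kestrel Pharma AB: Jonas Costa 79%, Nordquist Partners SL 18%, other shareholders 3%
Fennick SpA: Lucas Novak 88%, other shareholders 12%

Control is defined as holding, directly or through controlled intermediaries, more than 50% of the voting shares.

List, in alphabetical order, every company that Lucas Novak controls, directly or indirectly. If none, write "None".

Fennick SpA, Nordquist Partners SL

Lucas holds 79% of Nordquist, so Lucas controls Nordquist.
Lucas holds 88% of Fennick, so Lucas controls Fennick.
No other company's threshold is met.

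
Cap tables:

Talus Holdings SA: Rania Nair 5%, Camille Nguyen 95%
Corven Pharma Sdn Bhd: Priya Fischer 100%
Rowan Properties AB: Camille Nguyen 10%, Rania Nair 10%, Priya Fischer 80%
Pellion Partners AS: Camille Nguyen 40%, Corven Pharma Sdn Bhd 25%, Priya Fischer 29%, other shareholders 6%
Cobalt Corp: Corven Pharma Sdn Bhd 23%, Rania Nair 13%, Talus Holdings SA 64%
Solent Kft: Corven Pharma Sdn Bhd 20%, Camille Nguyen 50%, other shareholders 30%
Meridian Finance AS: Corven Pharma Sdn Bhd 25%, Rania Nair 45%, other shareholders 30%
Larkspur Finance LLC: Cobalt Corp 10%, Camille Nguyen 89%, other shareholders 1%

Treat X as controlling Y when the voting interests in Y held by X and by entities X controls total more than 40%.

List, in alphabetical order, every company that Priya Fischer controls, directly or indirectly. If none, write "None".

Corven Pharma Sdn Bhd, Pellion Partners AS, Rowan Properties AB

Priya holds 100% of Corven, so Priya controls Corven.
Priya holds 80% of Rowan, so Priya controls Rowan.
Corven and Priya together hold 25% + 29% = 54% of Pellion, so Priya controls Pellion.
No other company's threshold is met.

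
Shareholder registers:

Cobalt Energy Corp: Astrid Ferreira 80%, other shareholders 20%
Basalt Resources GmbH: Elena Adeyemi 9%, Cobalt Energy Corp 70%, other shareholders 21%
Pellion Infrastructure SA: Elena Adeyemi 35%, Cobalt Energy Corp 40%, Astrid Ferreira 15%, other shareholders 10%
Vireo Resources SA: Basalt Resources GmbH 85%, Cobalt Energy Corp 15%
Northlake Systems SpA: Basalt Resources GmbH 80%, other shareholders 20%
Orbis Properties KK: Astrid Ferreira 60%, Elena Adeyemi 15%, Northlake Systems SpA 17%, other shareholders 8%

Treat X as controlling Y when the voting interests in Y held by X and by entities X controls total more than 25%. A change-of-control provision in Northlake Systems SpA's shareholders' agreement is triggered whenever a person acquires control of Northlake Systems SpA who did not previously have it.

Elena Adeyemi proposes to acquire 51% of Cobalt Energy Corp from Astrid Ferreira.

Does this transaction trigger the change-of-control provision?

Yes

The purchase adds only to Elena's holdings (Astrid's stake shrinks), so Elena is the only person who could newly come to control Northlake.
Elena holds 35% of Pellion, so Elena controls Pellion.
Neither Elena nor any entity Elena controls holds any voting interest in Northlake.
So before the transaction, Elena does not control Northlake.
After the purchase, Elena holds 51% of Cobalt directly, and Astrid's stake falls to 29%.
Elena holds 51% of Cobalt, so Elena controls Cobalt.
Elena and Cobalt together hold 9% + 70% = 79% of Basalt, so Elena controls Basalt.
Basalt holds 80% of Northlake, so Elena controls Northlake.
Elena did not control Northlake before and does after, so the clause is triggered.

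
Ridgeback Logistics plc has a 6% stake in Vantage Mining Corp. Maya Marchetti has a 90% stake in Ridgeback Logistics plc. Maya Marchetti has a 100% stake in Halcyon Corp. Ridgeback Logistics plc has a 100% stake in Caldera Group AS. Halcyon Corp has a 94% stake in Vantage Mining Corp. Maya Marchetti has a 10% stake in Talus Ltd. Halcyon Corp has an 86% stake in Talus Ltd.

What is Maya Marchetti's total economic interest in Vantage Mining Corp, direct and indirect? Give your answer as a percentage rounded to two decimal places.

Maya reaches Vantage along 2 paths.
Via Ridgeback: 90% × 6% = 5.4%.
Via Halcyon: 100% × 94% = 94%.
Total: 5.4% + 94% = 99.4%.
Rounded: 99.40%.

99.40%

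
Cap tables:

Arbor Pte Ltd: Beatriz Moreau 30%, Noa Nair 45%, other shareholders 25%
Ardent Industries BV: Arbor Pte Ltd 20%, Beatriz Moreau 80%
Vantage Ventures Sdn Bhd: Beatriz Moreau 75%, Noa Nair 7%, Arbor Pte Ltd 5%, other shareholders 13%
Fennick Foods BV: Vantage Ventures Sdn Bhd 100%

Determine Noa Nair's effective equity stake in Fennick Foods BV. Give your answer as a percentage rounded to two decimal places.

9.25%

Noa reaches Fennick along 2 paths.
Via Vantage: 7% × 100% = 7%.
Via Arbor → Vantage: 45% × 5% × 100% = 2.25%.
Total: 7% + 2.25% = 9.25%.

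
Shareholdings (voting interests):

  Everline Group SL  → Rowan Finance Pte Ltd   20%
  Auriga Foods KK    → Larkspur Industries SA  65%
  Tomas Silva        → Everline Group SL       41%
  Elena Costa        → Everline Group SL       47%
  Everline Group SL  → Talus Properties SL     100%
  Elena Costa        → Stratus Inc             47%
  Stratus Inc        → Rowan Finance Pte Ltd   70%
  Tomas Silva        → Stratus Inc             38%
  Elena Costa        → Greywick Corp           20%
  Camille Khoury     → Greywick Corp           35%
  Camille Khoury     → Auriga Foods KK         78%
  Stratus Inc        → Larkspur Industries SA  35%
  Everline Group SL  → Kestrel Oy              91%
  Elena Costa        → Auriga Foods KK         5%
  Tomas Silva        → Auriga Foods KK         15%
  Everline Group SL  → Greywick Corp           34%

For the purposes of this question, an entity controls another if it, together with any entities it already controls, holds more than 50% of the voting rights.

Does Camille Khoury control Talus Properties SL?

Camille holds 78% of Auriga, so Camille controls Auriga.
Auriga holds 65% of Larkspur, so Camille controls Larkspur.
Neither Camille nor any entity Camille controls holds any voting interest in Talus.
So Camille does not control Talus.

No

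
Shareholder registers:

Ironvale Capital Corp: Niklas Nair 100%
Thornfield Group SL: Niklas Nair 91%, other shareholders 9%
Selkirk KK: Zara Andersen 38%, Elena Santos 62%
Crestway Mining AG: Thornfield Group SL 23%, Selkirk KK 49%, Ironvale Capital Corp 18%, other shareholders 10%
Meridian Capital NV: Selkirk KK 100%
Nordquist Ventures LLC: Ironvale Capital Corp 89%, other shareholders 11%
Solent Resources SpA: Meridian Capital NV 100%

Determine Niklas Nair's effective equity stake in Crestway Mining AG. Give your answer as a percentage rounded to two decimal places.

38.93%

Niklas reaches Crestway along 2 paths.
Via Thornfield: 91% × 23% = 20.93%.
Via Ironvale: 100% × 18% = 18%.
Total: 20.93% + 18% = 38.93%.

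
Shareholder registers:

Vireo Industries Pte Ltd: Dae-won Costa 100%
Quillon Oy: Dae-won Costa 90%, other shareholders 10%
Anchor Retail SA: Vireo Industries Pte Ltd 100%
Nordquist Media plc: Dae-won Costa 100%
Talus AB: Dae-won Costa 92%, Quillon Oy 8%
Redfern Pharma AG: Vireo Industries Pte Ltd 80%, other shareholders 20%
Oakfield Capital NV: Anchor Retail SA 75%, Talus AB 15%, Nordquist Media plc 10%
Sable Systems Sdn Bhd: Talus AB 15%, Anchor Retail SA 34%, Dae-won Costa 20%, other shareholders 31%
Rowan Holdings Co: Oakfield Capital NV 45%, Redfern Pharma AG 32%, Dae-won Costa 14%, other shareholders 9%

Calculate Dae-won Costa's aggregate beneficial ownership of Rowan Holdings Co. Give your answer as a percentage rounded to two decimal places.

84.55%

Dae-won reaches Rowan along 6 paths.
Via Vireo → Anchor → Oakfield: 100% × 100% × 75% × 45% = 33.75%.
Via Talus → Oakfield: 92% × 15% × 45% = 6.21%.
Via Quillon → Talus → Oakfield: 90% × 8% × 15% × 45% = 0.486%.
Via Nordquist → Oakfield: 100% × 10% × 45% = 4.5%.
Via Vireo → Redfern: 100% × 80% × 32% = 25.6%.
Direct stake: 14% = 14%.
Total: 33.75% + 6.21% + 0.486% + 4.5% + 25.6% + 14% = 84.546%.
Rounded: 84.55%.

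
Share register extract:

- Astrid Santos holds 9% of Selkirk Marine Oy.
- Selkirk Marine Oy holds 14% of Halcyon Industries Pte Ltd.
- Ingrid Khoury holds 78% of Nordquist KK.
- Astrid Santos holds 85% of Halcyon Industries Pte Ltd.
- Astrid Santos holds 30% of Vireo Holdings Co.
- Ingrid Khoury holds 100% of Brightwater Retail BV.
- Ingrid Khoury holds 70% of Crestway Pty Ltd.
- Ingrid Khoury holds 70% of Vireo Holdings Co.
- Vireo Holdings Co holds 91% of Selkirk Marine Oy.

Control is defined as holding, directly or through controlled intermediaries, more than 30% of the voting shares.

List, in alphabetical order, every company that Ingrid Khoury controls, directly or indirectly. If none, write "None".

Brightwater Retail BV, Crestway Pty Ltd, Nordquist KK, Selkirk Marine Oy, Vireo Holdings Co

Ingrid holds 70% of Vireo, so Ingrid controls Vireo.
Ingrid holds 70% of Crestway, so Ingrid controls Crestway.
Vireo holds 91% of Selkirk, so Ingrid controls Selkirk.
Ingrid holds 100% of Brightwater, so Ingrid controls Brightwater.
Ingrid holds 78% of Nordquist, so Ingrid controls Nordquist.
No other company's threshold is met.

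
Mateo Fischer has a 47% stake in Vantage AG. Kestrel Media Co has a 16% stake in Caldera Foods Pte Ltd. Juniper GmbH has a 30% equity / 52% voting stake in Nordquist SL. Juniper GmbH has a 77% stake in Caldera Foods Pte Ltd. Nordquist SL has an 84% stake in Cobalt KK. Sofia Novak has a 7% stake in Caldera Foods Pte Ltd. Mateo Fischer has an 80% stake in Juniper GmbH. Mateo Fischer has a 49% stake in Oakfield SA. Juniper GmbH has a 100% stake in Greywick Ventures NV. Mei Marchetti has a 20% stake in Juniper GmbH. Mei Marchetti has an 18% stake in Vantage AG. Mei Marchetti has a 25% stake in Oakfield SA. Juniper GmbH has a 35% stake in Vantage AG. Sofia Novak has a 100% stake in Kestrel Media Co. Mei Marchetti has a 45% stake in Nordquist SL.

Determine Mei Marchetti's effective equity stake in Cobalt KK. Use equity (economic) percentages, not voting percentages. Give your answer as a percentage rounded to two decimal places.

42.84%

Mei reaches Cobalt along 2 paths.
Via Nordquist: 45% × 84% = 37.8%.
Via Juniper → Nordquist: 20% × 30% × 84% = 5.04%.
Total: 37.8% + 5.04% = 42.84%.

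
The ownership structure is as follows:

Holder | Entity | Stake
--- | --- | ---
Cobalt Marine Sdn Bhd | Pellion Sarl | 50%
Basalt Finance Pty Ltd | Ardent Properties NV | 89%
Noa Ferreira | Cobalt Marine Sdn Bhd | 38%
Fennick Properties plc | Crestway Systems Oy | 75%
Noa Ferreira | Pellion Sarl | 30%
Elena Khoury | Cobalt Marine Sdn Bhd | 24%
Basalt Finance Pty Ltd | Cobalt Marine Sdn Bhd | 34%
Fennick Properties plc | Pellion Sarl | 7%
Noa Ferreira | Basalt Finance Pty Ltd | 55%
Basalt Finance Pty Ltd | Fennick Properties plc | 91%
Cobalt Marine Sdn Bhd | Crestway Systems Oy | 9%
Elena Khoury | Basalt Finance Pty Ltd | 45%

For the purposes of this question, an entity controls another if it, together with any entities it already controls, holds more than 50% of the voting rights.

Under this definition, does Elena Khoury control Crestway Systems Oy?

No

Elena's largest direct stake is 45% in Basalt, which does not meet the threshold, so Elena controls no company.
Neither Elena nor any entity Elena controls holds any voting interest in Crestway.
So Elena does not control Crestway.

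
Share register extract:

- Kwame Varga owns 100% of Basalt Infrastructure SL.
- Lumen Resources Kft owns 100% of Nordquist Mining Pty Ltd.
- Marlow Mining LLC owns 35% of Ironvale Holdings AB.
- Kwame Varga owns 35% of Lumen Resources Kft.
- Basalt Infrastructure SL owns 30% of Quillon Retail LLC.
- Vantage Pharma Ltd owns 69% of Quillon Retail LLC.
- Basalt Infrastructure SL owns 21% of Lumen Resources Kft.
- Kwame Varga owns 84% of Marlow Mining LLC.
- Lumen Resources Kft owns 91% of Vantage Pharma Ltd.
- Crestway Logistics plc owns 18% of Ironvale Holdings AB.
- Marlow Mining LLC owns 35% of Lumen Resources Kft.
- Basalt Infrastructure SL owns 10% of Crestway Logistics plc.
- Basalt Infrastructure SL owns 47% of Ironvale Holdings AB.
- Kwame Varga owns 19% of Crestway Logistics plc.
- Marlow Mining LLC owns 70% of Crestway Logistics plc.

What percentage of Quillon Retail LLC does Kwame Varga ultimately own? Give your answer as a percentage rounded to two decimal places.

Kwame reaches Quillon along 4 paths.
Via Basalt → Lumen → Vantage: 100% × 21% × 91% × 69% = 13.1859%.
Via Lumen → Vantage: 35% × 91% × 69% = 21.9765%.
Via Marlow → Lumen → Vantage: 84% × 35% × 91% × 69% = 18.46026%.
Via Basalt: 100% × 30% = 30%.
Total: 13.1859% + 21.9765% + 18.46026% + 30% = 83.62266%.
Rounded: 83.62%.

83.62%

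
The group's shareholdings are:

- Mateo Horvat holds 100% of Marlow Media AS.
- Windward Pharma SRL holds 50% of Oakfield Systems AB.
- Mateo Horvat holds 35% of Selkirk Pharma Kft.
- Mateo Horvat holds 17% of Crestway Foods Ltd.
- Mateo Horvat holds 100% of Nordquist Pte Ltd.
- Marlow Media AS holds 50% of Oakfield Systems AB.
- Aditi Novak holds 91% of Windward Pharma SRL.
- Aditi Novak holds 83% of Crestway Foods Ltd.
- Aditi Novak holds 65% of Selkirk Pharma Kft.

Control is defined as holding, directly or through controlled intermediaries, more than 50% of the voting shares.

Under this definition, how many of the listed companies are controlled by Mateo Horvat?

2

Mateo holds 100% of Nordquist, so Mateo controls Nordquist.
Mateo holds 100% of Marlow, so Mateo controls Marlow.
No other company's threshold is met.
Mateo controls 2 companies.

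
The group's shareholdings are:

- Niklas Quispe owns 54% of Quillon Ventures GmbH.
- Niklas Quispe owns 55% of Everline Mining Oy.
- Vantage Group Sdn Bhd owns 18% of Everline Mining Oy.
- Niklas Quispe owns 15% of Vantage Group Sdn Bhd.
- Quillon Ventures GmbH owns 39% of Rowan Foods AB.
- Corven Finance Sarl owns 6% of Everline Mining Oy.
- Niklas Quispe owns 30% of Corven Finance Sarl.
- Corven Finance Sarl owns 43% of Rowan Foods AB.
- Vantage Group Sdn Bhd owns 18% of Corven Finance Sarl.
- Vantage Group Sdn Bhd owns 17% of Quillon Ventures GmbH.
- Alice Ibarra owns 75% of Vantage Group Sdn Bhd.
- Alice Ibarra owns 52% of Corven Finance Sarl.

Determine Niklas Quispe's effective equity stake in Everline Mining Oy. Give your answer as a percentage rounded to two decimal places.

59.66%

Niklas reaches Everline along 4 paths.
Via Vantage: 15% × 18% = 2.7%.
Direct stake: 55% = 55%.
Via Vantage → Corven: 15% × 18% × 6% = 0.162%.
Via Corven: 30% × 6% = 1.8%.
Total: 2.7% + 55% + 0.162% + 1.8% = 59.662%.
Rounded: 59.66%.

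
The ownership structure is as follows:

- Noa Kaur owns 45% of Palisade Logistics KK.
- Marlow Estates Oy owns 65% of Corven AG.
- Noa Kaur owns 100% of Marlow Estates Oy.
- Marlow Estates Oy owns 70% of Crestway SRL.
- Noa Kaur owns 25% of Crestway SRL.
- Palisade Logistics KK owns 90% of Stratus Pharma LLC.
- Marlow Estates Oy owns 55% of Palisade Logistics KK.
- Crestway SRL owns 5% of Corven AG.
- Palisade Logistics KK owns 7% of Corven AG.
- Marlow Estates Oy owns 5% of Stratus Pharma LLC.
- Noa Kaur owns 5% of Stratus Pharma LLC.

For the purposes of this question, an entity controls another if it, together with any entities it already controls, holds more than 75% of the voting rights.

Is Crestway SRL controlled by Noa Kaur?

Yes

Noa holds 100% of Marlow, so Noa controls Marlow.
Noa and Marlow together hold 25% + 70% = 95% of Crestway, so Noa controls Crestway.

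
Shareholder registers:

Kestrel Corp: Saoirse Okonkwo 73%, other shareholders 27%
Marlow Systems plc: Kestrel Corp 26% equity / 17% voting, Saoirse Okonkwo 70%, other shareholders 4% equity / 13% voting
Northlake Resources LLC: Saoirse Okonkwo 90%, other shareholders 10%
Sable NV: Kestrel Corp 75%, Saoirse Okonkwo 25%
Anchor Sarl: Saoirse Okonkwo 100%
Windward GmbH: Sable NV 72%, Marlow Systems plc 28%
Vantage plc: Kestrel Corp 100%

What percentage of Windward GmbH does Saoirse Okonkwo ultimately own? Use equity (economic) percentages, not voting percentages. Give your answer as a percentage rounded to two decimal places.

Saoirse reaches Windward along 4 paths.
Via Kestrel → Sable: 73% × 75% × 72% = 39.42%.
Via Sable: 25% × 72% = 18%.
Via Kestrel → Marlow: 73% × 26% × 28% = 5.3144%.
Via Marlow: 70% × 28% = 19.6%.
Total: 39.42% + 18% + 5.3144% + 19.6% = 82.3344%.
Rounded: 82.33%.

82.33%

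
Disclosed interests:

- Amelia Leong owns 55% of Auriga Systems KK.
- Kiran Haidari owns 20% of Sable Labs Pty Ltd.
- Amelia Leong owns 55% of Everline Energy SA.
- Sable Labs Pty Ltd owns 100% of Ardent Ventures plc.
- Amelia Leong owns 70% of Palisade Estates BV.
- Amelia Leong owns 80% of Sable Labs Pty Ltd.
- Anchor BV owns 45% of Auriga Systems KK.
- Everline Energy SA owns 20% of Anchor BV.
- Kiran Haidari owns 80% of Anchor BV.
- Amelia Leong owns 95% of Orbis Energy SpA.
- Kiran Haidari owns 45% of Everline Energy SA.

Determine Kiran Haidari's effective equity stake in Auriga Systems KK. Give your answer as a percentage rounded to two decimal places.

Kiran reaches Auriga along 2 paths.
Via Anchor: 80% × 45% = 36%.
Via Everline → Anchor: 45% × 20% × 45% = 4.05%.
Total: 36% + 4.05% = 40.05%.

40.05%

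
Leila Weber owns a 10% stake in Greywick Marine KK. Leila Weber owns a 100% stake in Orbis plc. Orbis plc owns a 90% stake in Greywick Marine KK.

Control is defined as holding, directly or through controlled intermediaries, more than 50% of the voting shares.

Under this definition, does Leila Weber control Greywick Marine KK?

Yes

Leila holds 100% of Orbis, so Leila controls Orbis.
Orbis and Leila together hold 90% + 10% = 100% of Greywick, so Leila controls Greywick.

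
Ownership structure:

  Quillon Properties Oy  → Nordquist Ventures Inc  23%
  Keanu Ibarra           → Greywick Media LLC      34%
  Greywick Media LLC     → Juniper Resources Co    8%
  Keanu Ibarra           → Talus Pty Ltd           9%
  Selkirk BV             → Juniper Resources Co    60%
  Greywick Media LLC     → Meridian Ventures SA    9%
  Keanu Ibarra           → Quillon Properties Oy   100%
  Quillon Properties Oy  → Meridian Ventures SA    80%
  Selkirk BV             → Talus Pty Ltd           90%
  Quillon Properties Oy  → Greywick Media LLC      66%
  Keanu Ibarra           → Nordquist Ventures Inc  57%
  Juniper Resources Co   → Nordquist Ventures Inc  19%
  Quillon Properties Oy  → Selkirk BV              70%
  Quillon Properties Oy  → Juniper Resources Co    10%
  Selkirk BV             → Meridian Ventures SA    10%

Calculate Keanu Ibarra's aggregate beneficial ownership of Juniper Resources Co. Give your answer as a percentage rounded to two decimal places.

Keanu reaches Juniper along 4 paths.
Via Quillon → Selkirk: 100% × 70% × 60% = 42%.
Via Quillon → Greywick: 100% × 66% × 8% = 5.28%.
Via Greywick: 34% × 8% = 2.72%.
Via Quillon: 100% × 10% = 10%.
Total: 42% + 5.28% + 2.72% + 10% = 60%.
Rounded: 60.00%.

60.00%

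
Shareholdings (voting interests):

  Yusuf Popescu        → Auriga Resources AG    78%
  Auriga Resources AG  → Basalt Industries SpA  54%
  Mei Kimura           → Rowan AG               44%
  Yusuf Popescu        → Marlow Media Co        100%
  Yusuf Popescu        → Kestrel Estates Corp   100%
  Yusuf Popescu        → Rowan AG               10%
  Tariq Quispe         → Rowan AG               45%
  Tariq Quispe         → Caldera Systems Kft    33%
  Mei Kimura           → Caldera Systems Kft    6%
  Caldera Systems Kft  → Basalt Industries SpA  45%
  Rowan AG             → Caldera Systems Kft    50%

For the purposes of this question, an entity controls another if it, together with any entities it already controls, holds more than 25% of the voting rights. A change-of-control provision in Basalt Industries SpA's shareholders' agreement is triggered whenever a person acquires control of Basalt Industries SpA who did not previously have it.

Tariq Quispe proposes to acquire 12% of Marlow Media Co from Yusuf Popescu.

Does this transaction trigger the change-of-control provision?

No

The purchase adds only to Tariq's holdings (Yusuf's stake shrinks), so Tariq is the only person who could newly come to control Basalt.
Tariq holds 45% of Rowan, so Tariq controls Rowan.
Rowan and Tariq together hold 50% + 33% = 83% of Caldera, so Tariq controls Caldera.
Caldera holds 45% of Basalt, so Tariq controls Basalt.
So Tariq already controls Basalt before the transaction.
After the purchase, Tariq holds 12% of Marlow directly, and Yusuf's stake falls to 88%.
Tariq controlled Basalt already, so this is not a new person acquiring control; every other person's position is unchanged or reduced.
No new person acquires control, so the clause is not triggered.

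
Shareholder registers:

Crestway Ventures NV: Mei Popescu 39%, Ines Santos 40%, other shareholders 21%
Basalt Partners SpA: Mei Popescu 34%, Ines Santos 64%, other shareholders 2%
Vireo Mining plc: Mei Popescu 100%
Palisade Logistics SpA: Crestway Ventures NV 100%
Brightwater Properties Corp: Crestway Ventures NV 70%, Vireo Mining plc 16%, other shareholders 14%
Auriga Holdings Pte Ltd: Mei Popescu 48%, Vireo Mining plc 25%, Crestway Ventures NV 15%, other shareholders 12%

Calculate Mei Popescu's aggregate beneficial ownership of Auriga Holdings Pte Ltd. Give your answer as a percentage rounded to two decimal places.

Mei reaches Auriga along 3 paths.
Direct stake: 48% = 48%.
Via Vireo: 100% × 25% = 25%.
Via Crestway: 39% × 15% = 5.85%.
Total: 48% + 25% + 5.85% = 78.85%.

78.85%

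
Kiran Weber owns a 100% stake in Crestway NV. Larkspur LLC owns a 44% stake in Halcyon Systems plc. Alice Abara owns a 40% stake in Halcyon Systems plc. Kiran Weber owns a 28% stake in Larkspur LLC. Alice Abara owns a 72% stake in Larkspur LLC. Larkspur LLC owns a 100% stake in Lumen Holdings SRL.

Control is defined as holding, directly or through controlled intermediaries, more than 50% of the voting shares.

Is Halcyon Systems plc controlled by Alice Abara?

Yes

Alice holds 72% of Larkspur, so Alice controls Larkspur.
Larkspur and Alice together hold 44% + 40% = 84% of Halcyon, so Alice controls Halcyon.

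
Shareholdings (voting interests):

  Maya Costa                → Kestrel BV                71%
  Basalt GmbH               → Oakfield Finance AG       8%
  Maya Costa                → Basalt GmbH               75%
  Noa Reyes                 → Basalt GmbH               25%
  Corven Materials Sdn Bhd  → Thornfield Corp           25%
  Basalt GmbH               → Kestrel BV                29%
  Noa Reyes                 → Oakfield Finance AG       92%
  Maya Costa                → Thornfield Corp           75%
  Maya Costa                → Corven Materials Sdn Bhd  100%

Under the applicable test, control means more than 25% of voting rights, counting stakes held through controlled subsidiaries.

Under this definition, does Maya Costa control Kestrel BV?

Yes

Maya holds 75% of Basalt, so Maya controls Basalt.
Maya and Basalt together hold 71% + 29% = 100% of Kestrel, so Maya controls Kestrel.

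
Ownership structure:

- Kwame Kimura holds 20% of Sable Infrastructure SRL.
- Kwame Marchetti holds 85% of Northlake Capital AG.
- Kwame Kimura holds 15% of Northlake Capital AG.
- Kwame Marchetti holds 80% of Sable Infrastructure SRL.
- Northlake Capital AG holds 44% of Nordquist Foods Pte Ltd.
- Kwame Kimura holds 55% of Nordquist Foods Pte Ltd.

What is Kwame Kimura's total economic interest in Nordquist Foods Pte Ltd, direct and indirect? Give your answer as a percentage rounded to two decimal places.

61.60%

Kwame Kimura reaches Nordquist along 2 paths.
Via Northlake: 15% × 44% = 6.6%.
Direct stake: 55% = 55%.
Total: 6.6% + 55% = 61.6%.
Rounded: 61.60%.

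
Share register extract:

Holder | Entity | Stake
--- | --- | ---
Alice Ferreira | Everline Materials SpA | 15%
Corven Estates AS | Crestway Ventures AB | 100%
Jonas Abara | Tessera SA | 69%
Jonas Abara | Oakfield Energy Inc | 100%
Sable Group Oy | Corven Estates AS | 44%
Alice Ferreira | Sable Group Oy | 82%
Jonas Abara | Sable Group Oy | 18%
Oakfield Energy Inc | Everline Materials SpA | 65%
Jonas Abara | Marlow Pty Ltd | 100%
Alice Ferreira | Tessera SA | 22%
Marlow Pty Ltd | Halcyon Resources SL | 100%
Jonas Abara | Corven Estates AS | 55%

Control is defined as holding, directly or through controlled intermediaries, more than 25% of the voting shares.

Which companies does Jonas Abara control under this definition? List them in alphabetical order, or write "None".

Jonas holds 100% of Oakfield, so Jonas controls Oakfield.
Jonas holds 100% of Marlow, so Jonas controls Marlow.
Oakfield holds 65% of Everline, so Jonas controls Everline.
Jonas holds 55% of Corven, so Jonas controls Corven.
Jonas holds 69% of Tessera, so Jonas controls Tessera.
Corven holds 100% of Crestway, so Jonas controls Crestway.
Marlow holds 100% of Halcyon, so Jonas controls Halcyon.
No other company's threshold is met.

Corven Estates AS, Crestway Ventures AB, Everline Materials SpA, Halcyon Resources SL, Marlow Pty Ltd, Oakfield Energy Inc, Tessera SA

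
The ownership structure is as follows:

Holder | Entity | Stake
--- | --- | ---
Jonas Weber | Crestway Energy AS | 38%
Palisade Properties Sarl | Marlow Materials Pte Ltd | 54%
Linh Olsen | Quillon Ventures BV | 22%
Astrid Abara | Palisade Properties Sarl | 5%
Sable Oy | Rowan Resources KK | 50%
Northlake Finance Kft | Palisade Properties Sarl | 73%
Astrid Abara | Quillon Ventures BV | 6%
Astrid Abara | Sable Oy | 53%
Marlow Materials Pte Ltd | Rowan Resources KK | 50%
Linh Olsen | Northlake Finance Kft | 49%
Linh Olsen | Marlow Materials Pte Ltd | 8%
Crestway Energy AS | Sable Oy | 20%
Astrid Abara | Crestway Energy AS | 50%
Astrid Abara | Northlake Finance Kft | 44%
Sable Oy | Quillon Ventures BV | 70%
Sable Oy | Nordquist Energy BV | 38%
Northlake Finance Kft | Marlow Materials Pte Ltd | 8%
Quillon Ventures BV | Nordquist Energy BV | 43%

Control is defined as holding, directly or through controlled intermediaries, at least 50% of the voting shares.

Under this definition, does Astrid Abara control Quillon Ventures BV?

Astrid holds 50% of Crestway, so Astrid controls Crestway.
Crestway and Astrid together hold 20% + 53% = 73% of Sable, so Astrid controls Sable.
Sable and Astrid together hold 70% + 6% = 76% of Quillon, so Astrid controls Quillon.

Yes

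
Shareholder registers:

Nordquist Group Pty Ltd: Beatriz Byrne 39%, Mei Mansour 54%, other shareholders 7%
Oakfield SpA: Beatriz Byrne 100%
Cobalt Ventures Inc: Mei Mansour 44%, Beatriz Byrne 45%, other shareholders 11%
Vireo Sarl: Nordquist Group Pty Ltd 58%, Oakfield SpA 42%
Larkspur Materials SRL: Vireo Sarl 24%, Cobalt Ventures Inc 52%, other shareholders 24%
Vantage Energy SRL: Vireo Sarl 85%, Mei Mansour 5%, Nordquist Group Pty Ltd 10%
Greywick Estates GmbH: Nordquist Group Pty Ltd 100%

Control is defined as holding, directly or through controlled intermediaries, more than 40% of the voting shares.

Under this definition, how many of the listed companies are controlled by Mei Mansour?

6

Mei holds 54% of Nordquist, so Mei controls Nordquist.
Mei holds 44% of Cobalt, so Mei controls Cobalt.
Nordquist holds 58% of Vireo, so Mei controls Vireo.
Vireo and Cobalt together hold 24% + 52% = 76% of Larkspur, so Mei controls Larkspur.
Vireo and Mei and Nordquist together hold 85% + 5% + 10% = 100% of Vantage, so Mei controls Vantage.
Nordquist holds 100% of Greywick, so Mei controls Greywick.
No other company's threshold is met.
Mei controls 6 companies.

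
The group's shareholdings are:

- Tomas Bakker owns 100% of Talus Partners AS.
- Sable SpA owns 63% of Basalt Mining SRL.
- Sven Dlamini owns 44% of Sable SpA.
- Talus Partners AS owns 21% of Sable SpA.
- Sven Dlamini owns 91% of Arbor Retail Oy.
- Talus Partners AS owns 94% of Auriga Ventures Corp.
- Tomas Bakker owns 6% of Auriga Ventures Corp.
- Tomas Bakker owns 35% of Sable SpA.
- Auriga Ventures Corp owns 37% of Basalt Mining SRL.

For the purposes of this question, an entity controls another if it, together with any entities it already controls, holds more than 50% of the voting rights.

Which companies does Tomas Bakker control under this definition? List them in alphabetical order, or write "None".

Tomas holds 100% of Talus, so Tomas controls Talus.
Tomas and Talus together hold 6% + 94% = 100% of Auriga, so Tomas controls Auriga.
Tomas and Talus together hold 35% + 21% = 56% of Sable, so Tomas controls Sable.
Auriga and Sable together hold 37% + 63% = 100% of Basalt, so Tomas controls Basalt.
No other company's threshold is met.

Auriga Ventures Corp, Basalt Mining SRL, Sable SpA, Talus Partners AS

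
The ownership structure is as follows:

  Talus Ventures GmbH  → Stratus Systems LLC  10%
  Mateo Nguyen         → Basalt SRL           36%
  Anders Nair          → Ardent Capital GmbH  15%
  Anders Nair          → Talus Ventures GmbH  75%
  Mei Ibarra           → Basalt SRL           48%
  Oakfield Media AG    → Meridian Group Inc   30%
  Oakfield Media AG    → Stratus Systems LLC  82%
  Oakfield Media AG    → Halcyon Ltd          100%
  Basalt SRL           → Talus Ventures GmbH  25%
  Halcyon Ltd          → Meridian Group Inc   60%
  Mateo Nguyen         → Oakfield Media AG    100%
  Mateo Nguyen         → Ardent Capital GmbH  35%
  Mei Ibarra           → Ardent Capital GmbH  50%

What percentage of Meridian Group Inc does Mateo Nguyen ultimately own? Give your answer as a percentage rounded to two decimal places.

Mateo reaches Meridian along 2 paths.
Via Oakfield: 100% × 30% = 30%.
Via Oakfield → Halcyon: 100% × 100% × 60% = 60%.
Total: 30% + 60% = 90%.
Rounded: 90.00%.

90.00%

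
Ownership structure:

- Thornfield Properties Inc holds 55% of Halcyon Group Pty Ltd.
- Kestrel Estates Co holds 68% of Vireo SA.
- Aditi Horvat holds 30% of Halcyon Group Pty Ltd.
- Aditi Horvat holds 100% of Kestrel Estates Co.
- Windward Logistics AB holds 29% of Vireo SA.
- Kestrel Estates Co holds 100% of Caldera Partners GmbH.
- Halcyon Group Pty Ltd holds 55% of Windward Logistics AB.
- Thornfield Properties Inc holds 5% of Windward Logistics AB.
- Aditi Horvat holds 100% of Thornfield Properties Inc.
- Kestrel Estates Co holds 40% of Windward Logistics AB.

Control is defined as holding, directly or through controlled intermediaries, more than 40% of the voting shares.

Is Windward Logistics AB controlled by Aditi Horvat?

Aditi holds 100% of Thornfield, so Aditi controls Thornfield.
Aditi and Thornfield together hold 30% + 55% = 85% of Halcyon, so Aditi controls Halcyon.
Aditi holds 100% of Kestrel, so Aditi controls Kestrel.
Halcyon and Kestrel and Thornfield together hold 55% + 40% + 5% = 100% of Windward, so Aditi controls Windward.

Yes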